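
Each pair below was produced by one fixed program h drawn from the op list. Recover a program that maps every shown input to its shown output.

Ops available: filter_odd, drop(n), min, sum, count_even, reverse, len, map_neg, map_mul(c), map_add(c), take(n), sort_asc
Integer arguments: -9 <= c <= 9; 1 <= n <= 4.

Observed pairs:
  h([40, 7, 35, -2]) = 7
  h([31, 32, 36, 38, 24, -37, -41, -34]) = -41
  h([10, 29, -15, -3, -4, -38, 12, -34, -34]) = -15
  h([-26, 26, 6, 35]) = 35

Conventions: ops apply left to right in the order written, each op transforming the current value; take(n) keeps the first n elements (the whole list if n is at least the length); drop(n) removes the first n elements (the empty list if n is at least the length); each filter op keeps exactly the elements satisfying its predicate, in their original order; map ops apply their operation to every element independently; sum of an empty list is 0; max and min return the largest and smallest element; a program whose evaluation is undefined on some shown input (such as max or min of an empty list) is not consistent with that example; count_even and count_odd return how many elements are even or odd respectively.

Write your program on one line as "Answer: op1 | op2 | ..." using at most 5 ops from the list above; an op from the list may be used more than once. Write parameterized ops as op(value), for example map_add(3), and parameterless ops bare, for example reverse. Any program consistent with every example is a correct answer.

reverse | filter_odd | take(2) | min

Check, running the answer program on each example:
  [40, 7, 35, -2] -> [-2, 35, 7, 40] -> [35, 7] -> [35, 7] -> 7
  [31, 32, 36, 38, 24, -37, -41, -34] -> [-34, -41, -37, 24, 38, 36, 32, 31] -> [-41, -37, 31] -> [-41, -37] -> -41
  [10, 29, -15, -3, -4, -38, 12, -34, -34] -> [-34, -34, 12, -38, -4, -3, -15, 29, 10] -> [-3, -15, 29] -> [-3, -15] -> -15
  [-26, 26, 6, 35] -> [35, 6, 26, -26] -> [35] -> [35] -> 35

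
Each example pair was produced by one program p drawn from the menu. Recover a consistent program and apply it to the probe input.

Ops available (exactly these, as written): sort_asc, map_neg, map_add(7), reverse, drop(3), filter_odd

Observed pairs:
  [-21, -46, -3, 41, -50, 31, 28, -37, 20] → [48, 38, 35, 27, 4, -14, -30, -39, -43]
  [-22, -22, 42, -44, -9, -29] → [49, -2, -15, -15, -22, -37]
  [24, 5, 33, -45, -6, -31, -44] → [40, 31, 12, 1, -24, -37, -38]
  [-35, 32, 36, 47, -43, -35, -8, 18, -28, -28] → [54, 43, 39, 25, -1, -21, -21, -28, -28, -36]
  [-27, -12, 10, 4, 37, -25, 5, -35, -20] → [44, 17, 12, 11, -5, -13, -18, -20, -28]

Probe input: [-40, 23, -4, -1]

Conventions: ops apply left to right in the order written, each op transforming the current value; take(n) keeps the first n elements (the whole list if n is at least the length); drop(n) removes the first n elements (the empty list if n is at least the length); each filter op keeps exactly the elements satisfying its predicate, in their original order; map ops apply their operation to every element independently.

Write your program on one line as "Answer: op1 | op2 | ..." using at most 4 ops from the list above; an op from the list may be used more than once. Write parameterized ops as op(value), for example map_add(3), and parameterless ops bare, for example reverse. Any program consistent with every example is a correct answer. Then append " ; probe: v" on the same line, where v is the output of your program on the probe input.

sort_asc | map_add(7) | reverse ; probe: [30, 6, 3, -33]

Check, running the answer program on each example:
  [-21, -46, -3, 41, -50, 31, 28, -37, 20] -> [-50, -46, -37, -21, -3, 20, 28, 31, 41] -> [-43, -39, -30, -14, 4, 27, 35, 38, 48] -> [48, 38, 35, 27, 4, -14, -30, -39, -43]
  [-22, -22, 42, -44, -9, -29] -> [-44, -29, -22, -22, -9, 42] -> [-37, -22, -15, -15, -2, 49] -> [49, -2, -15, -15, -22, -37]
  [24, 5, 33, -45, -6, -31, -44] -> [-45, -44, -31, -6, 5, 24, 33] -> [-38, -37, -24, 1, 12, 31, 40] -> [40, 31, 12, 1, -24, -37, -38]
  [-35, 32, 36, 47, -43, -35, -8, 18, -28, -28] -> [-43, -35, -35, -28, -28, -8, 18, 32, 36, 47] -> [-36, -28, -28, -21, -21, -1, 25, 39, 43, 54] -> [54, 43, 39, 25, -1, -21, -21, -28, -28, -36]
  [-27, -12, 10, 4, 37, -25, 5, -35, -20] -> [-35, -27, -25, -20, -12, 4, 5, 10, 37] -> [-28, -20, -18, -13, -5, 11, 12, 17, 44] -> [44, 17, 12, 11, -5, -13, -18, -20, -28]
  probe: [-40, 23, -4, -1] -> [-40, -4, -1, 23] -> [-33, 3, 6, 30] -> [30, 6, 3, -33]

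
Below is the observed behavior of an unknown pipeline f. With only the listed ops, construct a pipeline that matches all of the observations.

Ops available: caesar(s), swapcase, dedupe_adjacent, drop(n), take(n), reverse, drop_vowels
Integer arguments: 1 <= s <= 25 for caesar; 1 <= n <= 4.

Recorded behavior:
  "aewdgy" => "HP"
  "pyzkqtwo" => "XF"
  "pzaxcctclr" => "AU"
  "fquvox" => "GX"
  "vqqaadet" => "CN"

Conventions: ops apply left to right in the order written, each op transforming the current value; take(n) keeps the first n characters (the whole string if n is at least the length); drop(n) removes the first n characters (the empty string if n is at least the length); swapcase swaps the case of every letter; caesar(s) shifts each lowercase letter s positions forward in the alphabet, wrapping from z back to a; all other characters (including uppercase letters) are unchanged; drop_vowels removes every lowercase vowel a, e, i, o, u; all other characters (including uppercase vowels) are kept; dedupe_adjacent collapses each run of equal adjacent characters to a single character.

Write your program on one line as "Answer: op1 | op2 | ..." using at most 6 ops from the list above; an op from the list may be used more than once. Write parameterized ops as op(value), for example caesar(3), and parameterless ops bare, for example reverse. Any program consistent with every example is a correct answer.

reverse | dedupe_adjacent | take(2) | caesar(9) | swapcase

Check, running the answer program on each example:
  "aewdgy" -> "ygdwea" -> "ygdwea" -> "yg" -> "hp" -> "HP"
  "pyzkqtwo" -> "owtqkzyp" -> "owtqkzyp" -> "ow" -> "xf" -> "XF"
  "pzaxcctclr" -> "rlctccxazp" -> "rlctcxazp" -> "rl" -> "au" -> "AU"
  "fquvox" -> "xovuqf" -> "xovuqf" -> "xo" -> "gx" -> "GX"
  "vqqaadet" -> "tedaaqqv" -> "tedaqv" -> "te" -> "cn" -> "CN"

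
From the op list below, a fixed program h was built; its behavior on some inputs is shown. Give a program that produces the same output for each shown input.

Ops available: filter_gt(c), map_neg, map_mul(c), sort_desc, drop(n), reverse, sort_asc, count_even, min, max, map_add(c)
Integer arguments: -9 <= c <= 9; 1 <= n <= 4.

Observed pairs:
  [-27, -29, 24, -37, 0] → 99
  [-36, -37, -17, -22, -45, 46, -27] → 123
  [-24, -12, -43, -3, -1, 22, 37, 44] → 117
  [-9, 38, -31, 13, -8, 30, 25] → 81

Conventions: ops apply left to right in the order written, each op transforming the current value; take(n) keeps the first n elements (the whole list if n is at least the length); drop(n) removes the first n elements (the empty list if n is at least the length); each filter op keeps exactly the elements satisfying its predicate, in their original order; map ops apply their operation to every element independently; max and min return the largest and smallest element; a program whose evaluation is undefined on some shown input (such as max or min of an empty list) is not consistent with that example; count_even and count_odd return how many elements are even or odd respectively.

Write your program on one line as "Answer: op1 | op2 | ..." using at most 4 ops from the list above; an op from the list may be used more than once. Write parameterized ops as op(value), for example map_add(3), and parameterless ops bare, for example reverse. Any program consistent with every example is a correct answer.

map_mul(-1) | map_add(-4) | map_mul(3) | max

Check, running the answer program on each example:
  [-27, -29, 24, -37, 0] -> [27, 29, -24, 37, 0] -> [23, 25, -28, 33, -4] -> [69, 75, -84, 99, -12] -> 99
  [-36, -37, -17, -22, -45, 46, -27] -> [36, 37, 17, 22, 45, -46, 27] -> [32, 33, 13, 18, 41, -50, 23] -> [96, 99, 39, 54, 123, -150, 69] -> 123
  [-24, -12, -43, -3, -1, 22, 37, 44] -> [24, 12, 43, 3, 1, -22, -37, -44] -> [20, 8, 39, -1, -3, -26, -41, -48] -> [60, 24, 117, -3, -9, -78, -123, -144] -> 117
  [-9, 38, -31, 13, -8, 30, 25] -> [9, -38, 31, -13, 8, -30, -25] -> [5, -42, 27, -17, 4, -34, -29] -> [15, -126, 81, -51, 12, -102, -87] -> 81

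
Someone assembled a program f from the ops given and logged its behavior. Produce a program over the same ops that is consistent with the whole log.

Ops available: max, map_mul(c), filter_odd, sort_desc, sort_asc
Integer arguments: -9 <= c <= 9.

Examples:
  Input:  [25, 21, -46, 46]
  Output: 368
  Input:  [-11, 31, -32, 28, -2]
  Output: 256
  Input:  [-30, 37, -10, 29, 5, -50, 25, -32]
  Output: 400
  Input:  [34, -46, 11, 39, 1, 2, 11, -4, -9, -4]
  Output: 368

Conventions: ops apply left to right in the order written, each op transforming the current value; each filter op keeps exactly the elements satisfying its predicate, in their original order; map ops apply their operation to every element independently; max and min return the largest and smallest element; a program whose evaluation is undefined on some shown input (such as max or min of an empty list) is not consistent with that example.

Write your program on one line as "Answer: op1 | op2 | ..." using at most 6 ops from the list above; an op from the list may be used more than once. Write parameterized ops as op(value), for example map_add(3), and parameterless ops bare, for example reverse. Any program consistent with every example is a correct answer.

sort_desc | sort_asc | map_mul(-8) | sort_asc | max

Check, running the answer program on each example:
  [25, 21, -46, 46] -> [46, 25, 21, -46] -> [-46, 21, 25, 46] -> [368, -168, -200, -368] -> [-368, -200, -168, 368] -> 368
  [-11, 31, -32, 28, -2] -> [31, 28, -2, -11, -32] -> [-32, -11, -2, 28, 31] -> [256, 88, 16, -224, -248] -> [-248, -224, 16, 88, 256] -> 256
  [-30, 37, -10, 29, 5, -50, 25, -32] -> [37, 29, 25, 5, -10, -30, -32, -50] -> [-50, -32, -30, -10, 5, 25, 29, 37] -> [400, 256, 240, 80, -40, -200, -232, -296] -> [-296, -232, -200, -40, 80, 240, 256, 400] -> 400
  [34, -46, 11, 39, 1, 2, 11, -4, -9, -4] -> [39, 34, 11, 11, 2, 1, -4, -4, -9, -46] -> [-46, -9, -4, -4, 1, 2, 11, 11, 34, 39] -> [368, 72, 32, 32, -8, -16, -88, -88, -272, -312] -> [-312, -272, -88, -88, -16, -8, 32, 32, 72, 368] -> 368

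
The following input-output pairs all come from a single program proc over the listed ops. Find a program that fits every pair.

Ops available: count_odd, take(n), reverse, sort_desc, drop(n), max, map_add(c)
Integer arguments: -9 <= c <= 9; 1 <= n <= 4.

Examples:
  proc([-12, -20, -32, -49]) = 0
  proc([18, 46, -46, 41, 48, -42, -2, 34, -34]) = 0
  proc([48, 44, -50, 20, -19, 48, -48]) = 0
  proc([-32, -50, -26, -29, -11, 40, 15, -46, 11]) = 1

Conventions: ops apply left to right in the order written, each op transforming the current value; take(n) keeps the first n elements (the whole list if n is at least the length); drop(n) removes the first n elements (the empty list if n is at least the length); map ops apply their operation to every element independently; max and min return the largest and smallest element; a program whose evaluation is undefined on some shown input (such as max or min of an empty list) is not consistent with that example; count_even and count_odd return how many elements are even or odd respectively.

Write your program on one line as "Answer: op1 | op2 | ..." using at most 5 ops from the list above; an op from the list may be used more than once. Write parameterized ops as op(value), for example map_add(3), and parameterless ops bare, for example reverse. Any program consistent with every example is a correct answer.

sort_desc | take(2) | map_add(-6) | count_odd

Check, running the answer program on each example:
  [-12, -20, -32, -49] -> [-12, -20, -32, -49] -> [-12, -20] -> [-18, -26] -> 0
  [18, 46, -46, 41, 48, -42, -2, 34, -34] -> [48, 46, 41, 34, 18, -2, -34, -42, -46] -> [48, 46] -> [42, 40] -> 0
  [48, 44, -50, 20, -19, 48, -48] -> [48, 48, 44, 20, -19, -48, -50] -> [48, 48] -> [42, 42] -> 0
  [-32, -50, -26, -29, -11, 40, 15, -46, 11] -> [40, 15, 11, -11, -26, -29, -32, -46, -50] -> [40, 15] -> [34, 9] -> 1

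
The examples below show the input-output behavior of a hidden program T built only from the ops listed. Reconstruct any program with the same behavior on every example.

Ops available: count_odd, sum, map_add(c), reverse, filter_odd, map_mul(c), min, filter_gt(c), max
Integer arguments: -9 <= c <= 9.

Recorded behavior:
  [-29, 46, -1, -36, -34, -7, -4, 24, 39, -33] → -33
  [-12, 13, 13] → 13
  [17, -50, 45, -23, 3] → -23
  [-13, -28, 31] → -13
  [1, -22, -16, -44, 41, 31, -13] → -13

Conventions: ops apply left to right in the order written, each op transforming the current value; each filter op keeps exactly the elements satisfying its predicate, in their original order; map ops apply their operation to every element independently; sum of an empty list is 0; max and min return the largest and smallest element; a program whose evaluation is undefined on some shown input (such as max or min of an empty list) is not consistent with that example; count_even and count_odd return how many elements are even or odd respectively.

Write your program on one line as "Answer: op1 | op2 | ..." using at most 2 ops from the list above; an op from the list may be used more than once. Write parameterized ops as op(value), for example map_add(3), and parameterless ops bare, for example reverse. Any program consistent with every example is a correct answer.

filter_odd | min

Check, running the answer program on each example:
  [-29, 46, -1, -36, -34, -7, -4, 24, 39, -33] -> [-29, -1, -7, 39, -33] -> -33
  [-12, 13, 13] -> [13, 13] -> 13
  [17, -50, 45, -23, 3] -> [17, 45, -23, 3] -> -23
  [-13, -28, 31] -> [-13, 31] -> -13
  [1, -22, -16, -44, 41, 31, -13] -> [1, 41, 31, -13] -> -13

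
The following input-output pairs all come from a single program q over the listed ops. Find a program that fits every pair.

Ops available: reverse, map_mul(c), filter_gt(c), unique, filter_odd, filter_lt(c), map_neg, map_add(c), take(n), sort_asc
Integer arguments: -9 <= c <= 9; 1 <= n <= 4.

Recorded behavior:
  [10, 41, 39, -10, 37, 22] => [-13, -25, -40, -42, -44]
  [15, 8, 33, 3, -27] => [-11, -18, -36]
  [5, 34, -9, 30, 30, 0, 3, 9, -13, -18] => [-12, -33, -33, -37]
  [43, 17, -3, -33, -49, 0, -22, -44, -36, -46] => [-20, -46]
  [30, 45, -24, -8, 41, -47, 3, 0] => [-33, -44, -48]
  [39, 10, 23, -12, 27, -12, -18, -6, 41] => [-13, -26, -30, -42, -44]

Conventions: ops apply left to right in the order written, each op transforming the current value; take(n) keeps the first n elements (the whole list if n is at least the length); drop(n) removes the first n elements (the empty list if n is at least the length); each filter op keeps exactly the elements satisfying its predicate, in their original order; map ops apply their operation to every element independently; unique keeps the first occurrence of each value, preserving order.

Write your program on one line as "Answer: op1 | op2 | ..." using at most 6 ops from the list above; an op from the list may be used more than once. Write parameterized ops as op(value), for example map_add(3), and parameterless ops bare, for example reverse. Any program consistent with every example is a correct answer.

sort_asc | map_add(1) | map_neg | filter_lt(-7) | map_add(-2)

Check, running the answer program on each example:
  [10, 41, 39, -10, 37, 22] -> [-10, 10, 22, 37, 39, 41] -> [-9, 11, 23, 38, 40, 42] -> [9, -11, -23, -38, -40, -42] -> [-11, -23, -38, -40, -42] -> [-13, -25, -40, -42, -44]
  [15, 8, 33, 3, -27] -> [-27, 3, 8, 15, 33] -> [-26, 4, 9, 16, 34] -> [26, -4, -9, -16, -34] -> [-9, -16, -34] -> [-11, -18, -36]
  [5, 34, -9, 30, 30, 0, 3, 9, -13, -18] -> [-18, -13, -9, 0, 3, 5, 9, 30, 30, 34] -> [-17, -12, -8, 1, 4, 6, 10, 31, 31, 35] -> [17, 12, 8, -1, -4, -6, -10, -31, -31, -35] -> [-10, -31, -31, -35] -> [-12, -33, -33, -37]
  [43, 17, -3, -33, -49, 0, -22, -44, -36, -46] -> [-49, -46, -44, -36, -33, -22, -3, 0, 17, 43] -> [-48, -45, -43, -35, -32, -21, -2, 1, 18, 44] -> [48, 45, 43, 35, 32, 21, 2, -1, -18, -44] -> [-18, -44] -> [-20, -46]
  [30, 45, -24, -8, 41, -47, 3, 0] -> [-47, -24, -8, 0, 3, 30, 41, 45] -> [-46, -23, -7, 1, 4, 31, 42, 46] -> [46, 23, 7, -1, -4, -31, -42, -46] -> [-31, -42, -46] -> [-33, -44, -48]
  [39, 10, 23, -12, 27, -12, -18, -6, 41] -> [-18, -12, -12, -6, 10, 23, 27, 39, 41] -> [-17, -11, -11, -5, 11, 24, 28, 40, 42] -> [17, 11, 11, 5, -11, -24, -28, -40, -42] -> [-11, -24, -28, -40, -42] -> [-13, -26, -30, -42, -44]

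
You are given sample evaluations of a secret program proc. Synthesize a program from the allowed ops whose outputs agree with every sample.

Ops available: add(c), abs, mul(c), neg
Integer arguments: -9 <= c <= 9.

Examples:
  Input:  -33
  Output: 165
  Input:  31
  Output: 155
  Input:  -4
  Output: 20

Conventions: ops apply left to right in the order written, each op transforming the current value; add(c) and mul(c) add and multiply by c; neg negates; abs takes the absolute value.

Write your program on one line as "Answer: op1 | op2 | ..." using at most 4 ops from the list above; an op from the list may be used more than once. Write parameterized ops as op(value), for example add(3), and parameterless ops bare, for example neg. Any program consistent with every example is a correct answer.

neg | mul(-5) | neg | abs

Check, running the answer program on each example:
  -33 -> 33 -> -165 -> 165 -> 165
  31 -> -31 -> 155 -> -155 -> 155
  -4 -> 4 -> -20 -> 20 -> 20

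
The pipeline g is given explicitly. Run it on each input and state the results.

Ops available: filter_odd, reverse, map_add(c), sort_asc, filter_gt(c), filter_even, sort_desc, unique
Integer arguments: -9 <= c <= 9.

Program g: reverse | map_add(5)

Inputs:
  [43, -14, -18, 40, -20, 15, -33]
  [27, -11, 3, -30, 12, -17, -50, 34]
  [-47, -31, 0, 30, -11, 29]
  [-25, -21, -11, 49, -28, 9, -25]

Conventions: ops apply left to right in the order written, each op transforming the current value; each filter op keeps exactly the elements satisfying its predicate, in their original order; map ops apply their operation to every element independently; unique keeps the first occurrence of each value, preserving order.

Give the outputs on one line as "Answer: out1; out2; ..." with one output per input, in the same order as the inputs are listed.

Execution, op by op:
  [43, -14, -18, 40, -20, 15, -33] -> [-33, 15, -20, 40, -18, -14, 43] -> [-28, 20, -15, 45, -13, -9, 48]
  [27, -11, 3, -30, 12, -17, -50, 34] -> [34, -50, -17, 12, -30, 3, -11, 27] -> [39, -45, -12, 17, -25, 8, -6, 32]
  [-47, -31, 0, 30, -11, 29] -> [29, -11, 30, 0, -31, -47] -> [34, -6, 35, 5, -26, -42]
  [-25, -21, -11, 49, -28, 9, -25] -> [-25, 9, -28, 49, -11, -21, -25] -> [-20, 14, -23, 54, -6, -16, -20]

[-28, 20, -15, 45, -13, -9, 48]; [39, -45, -12, 17, -25, 8, -6, 32]; [34, -6, 35, 5, -26, -42]; [-20, 14, -23, 54, -6, -16, -20]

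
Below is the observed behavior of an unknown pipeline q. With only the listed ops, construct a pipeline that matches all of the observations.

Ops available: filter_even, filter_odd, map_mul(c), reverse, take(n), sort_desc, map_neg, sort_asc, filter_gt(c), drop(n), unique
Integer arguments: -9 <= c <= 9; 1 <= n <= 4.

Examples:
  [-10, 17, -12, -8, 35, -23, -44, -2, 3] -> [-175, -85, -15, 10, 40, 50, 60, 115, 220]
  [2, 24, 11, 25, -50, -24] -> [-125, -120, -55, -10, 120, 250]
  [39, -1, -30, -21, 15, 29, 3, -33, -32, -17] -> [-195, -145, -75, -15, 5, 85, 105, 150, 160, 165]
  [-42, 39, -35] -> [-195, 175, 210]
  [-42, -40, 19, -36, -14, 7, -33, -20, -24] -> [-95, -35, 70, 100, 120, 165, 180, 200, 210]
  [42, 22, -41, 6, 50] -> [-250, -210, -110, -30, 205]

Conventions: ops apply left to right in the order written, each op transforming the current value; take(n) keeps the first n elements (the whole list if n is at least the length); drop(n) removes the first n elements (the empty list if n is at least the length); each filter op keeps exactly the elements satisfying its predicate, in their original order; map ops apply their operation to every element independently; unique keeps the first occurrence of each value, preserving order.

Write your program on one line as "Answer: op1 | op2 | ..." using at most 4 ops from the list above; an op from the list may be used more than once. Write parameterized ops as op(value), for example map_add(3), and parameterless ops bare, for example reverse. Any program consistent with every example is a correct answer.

reverse | sort_desc | map_mul(-5)

Check, running the answer program on each example:
  [-10, 17, -12, -8, 35, -23, -44, -2, 3] -> [3, -2, -44, -23, 35, -8, -12, 17, -10] -> [35, 17, 3, -2, -8, -10, -12, -23, -44] -> [-175, -85, -15, 10, 40, 50, 60, 115, 220]
  [2, 24, 11, 25, -50, -24] -> [-24, -50, 25, 11, 24, 2] -> [25, 24, 11, 2, -24, -50] -> [-125, -120, -55, -10, 120, 250]
  [39, -1, -30, -21, 15, 29, 3, -33, -32, -17] -> [-17, -32, -33, 3, 29, 15, -21, -30, -1, 39] -> [39, 29, 15, 3, -1, -17, -21, -30, -32, -33] -> [-195, -145, -75, -15, 5, 85, 105, 150, 160, 165]
  [-42, 39, -35] -> [-35, 39, -42] -> [39, -35, -42] -> [-195, 175, 210]
  [-42, -40, 19, -36, -14, 7, -33, -20, -24] -> [-24, -20, -33, 7, -14, -36, 19, -40, -42] -> [19, 7, -14, -20, -24, -33, -36, -40, -42] -> [-95, -35, 70, 100, 120, 165, 180, 200, 210]
  [42, 22, -41, 6, 50] -> [50, 6, -41, 22, 42] -> [50, 42, 22, 6, -41] -> [-250, -210, -110, -30, 205]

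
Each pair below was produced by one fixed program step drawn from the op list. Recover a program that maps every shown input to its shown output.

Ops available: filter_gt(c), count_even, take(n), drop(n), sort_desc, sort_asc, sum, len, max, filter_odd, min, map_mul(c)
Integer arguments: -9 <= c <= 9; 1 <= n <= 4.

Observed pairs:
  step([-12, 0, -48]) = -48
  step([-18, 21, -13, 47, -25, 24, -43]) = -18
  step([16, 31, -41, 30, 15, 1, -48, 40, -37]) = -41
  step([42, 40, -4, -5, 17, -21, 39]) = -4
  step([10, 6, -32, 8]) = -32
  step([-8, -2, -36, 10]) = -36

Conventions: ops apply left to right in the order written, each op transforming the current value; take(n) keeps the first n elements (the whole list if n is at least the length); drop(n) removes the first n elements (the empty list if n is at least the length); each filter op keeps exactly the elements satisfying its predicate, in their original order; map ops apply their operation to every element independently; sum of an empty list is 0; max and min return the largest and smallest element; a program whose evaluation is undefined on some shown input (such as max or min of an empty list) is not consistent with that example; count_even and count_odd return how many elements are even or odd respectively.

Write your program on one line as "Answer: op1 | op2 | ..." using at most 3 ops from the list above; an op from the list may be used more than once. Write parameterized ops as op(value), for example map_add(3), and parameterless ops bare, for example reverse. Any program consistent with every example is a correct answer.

take(3) | min

Check, running the answer program on each example:
  [-12, 0, -48] -> [-12, 0, -48] -> -48
  [-18, 21, -13, 47, -25, 24, -43] -> [-18, 21, -13] -> -18
  [16, 31, -41, 30, 15, 1, -48, 40, -37] -> [16, 31, -41] -> -41
  [42, 40, -4, -5, 17, -21, 39] -> [42, 40, -4] -> -4
  [10, 6, -32, 8] -> [10, 6, -32] -> -32
  [-8, -2, -36, 10] -> [-8, -2, -36] -> -36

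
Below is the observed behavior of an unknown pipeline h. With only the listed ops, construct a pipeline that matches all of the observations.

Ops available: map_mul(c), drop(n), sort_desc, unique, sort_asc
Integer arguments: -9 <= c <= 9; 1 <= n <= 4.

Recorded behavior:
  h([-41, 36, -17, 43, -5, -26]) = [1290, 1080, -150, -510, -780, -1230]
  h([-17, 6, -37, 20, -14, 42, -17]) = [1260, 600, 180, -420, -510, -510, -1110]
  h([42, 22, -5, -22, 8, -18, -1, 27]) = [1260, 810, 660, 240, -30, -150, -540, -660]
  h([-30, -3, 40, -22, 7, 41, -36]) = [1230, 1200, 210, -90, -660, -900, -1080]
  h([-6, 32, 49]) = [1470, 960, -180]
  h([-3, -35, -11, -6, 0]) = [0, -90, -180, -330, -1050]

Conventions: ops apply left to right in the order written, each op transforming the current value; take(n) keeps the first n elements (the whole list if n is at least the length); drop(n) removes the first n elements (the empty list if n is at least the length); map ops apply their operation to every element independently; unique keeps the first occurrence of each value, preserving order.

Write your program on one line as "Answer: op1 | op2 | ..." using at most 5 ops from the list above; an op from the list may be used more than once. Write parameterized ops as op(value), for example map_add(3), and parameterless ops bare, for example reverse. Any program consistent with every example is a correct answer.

sort_asc | sort_desc | map_mul(-6) | map_mul(-5)

Check, running the answer program on each example:
  [-41, 36, -17, 43, -5, -26] -> [-41, -26, -17, -5, 36, 43] -> [43, 36, -5, -17, -26, -41] -> [-258, -216, 30, 102, 156, 246] -> [1290, 1080, -150, -510, -780, -1230]
  [-17, 6, -37, 20, -14, 42, -17] -> [-37, -17, -17, -14, 6, 20, 42] -> [42, 20, 6, -14, -17, -17, -37] -> [-252, -120, -36, 84, 102, 102, 222] -> [1260, 600, 180, -420, -510, -510, -1110]
  [42, 22, -5, -22, 8, -18, -1, 27] -> [-22, -18, -5, -1, 8, 22, 27, 42] -> [42, 27, 22, 8, -1, -5, -18, -22] -> [-252, -162, -132, -48, 6, 30, 108, 132] -> [1260, 810, 660, 240, -30, -150, -540, -660]
  [-30, -3, 40, -22, 7, 41, -36] -> [-36, -30, -22, -3, 7, 40, 41] -> [41, 40, 7, -3, -22, -30, -36] -> [-246, -240, -42, 18, 132, 180, 216] -> [1230, 1200, 210, -90, -660, -900, -1080]
  [-6, 32, 49] -> [-6, 32, 49] -> [49, 32, -6] -> [-294, -192, 36] -> [1470, 960, -180]
  [-3, -35, -11, -6, 0] -> [-35, -11, -6, -3, 0] -> [0, -3, -6, -11, -35] -> [0, 18, 36, 66, 210] -> [0, -90, -180, -330, -1050]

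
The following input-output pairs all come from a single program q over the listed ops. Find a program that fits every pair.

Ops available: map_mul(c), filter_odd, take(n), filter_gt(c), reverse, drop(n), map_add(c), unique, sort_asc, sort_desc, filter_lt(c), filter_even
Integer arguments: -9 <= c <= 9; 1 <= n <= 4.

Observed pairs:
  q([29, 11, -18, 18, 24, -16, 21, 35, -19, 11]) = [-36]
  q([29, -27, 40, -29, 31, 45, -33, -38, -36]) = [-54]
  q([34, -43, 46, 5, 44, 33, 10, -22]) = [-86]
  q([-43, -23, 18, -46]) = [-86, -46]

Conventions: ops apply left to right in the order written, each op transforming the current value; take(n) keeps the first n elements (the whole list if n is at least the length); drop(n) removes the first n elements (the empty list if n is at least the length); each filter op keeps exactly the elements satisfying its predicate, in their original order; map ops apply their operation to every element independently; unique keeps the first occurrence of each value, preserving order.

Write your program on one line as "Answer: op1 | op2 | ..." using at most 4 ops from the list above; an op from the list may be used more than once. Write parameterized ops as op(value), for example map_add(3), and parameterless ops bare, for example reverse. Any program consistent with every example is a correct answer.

take(3) | map_mul(2) | filter_lt(1)

Check, running the answer program on each example:
  [29, 11, -18, 18, 24, -16, 21, 35, -19, 11] -> [29, 11, -18] -> [58, 22, -36] -> [-36]
  [29, -27, 40, -29, 31, 45, -33, -38, -36] -> [29, -27, 40] -> [58, -54, 80] -> [-54]
  [34, -43, 46, 5, 44, 33, 10, -22] -> [34, -43, 46] -> [68, -86, 92] -> [-86]
  [-43, -23, 18, -46] -> [-43, -23, 18] -> [-86, -46, 36] -> [-86, -46]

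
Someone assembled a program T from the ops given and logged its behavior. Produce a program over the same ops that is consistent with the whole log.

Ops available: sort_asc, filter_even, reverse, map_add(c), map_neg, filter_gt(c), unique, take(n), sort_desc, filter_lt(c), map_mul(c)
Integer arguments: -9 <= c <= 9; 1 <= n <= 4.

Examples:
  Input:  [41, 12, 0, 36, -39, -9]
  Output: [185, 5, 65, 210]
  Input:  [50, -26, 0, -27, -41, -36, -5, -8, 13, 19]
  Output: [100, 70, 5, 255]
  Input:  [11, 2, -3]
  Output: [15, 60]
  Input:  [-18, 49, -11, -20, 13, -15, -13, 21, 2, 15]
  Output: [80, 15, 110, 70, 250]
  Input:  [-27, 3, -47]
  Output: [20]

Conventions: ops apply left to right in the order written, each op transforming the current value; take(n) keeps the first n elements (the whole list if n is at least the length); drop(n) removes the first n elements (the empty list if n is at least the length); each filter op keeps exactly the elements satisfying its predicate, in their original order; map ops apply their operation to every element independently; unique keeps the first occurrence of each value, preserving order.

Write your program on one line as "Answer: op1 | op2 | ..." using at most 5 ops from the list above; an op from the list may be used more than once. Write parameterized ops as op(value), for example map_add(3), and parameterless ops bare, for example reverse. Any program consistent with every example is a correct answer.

map_neg | reverse | map_add(-1) | filter_lt(0) | map_mul(-5)

Check, running the answer program on each example:
  [41, 12, 0, 36, -39, -9] -> [-41, -12, 0, -36, 39, 9] -> [9, 39, -36, 0, -12, -41] -> [8, 38, -37, -1, -13, -42] -> [-37, -1, -13, -42] -> [185, 5, 65, 210]
  [50, -26, 0, -27, -41, -36, -5, -8, 13, 19] -> [-50, 26, 0, 27, 41, 36, 5, 8, -13, -19] -> [-19, -13, 8, 5, 36, 41, 27, 0, 26, -50] -> [-20, -14, 7, 4, 35, 40, 26, -1, 25, -51] -> [-20, -14, -1, -51] -> [100, 70, 5, 255]
  [11, 2, -3] -> [-11, -2, 3] -> [3, -2, -11] -> [2, -3, -12] -> [-3, -12] -> [15, 60]
  [-18, 49, -11, -20, 13, -15, -13, 21, 2, 15] -> [18, -49, 11, 20, -13, 15, 13, -21, -2, -15] -> [-15, -2, -21, 13, 15, -13, 20, 11, -49, 18] -> [-16, -3, -22, 12, 14, -14, 19, 10, -50, 17] -> [-16, -3, -22, -14, -50] -> [80, 15, 110, 70, 250]
  [-27, 3, -47] -> [27, -3, 47] -> [47, -3, 27] -> [46, -4, 26] -> [-4] -> [20]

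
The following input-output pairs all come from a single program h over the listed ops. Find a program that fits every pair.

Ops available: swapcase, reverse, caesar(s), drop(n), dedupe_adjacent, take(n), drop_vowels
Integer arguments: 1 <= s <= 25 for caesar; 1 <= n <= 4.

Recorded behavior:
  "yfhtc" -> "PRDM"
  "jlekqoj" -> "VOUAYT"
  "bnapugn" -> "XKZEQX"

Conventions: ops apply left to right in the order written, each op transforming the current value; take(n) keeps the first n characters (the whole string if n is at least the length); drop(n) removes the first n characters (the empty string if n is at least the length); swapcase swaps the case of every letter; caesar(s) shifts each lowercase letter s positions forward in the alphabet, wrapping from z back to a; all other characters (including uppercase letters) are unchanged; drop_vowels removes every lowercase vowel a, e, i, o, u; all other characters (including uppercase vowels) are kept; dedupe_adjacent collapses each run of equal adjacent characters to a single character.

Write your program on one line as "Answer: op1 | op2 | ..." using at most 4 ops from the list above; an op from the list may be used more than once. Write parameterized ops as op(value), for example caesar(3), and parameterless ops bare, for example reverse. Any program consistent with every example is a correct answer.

caesar(10) | drop(1) | swapcase

Check, running the answer program on each example:
  "yfhtc" -> "iprdm" -> "prdm" -> "PRDM"
  "jlekqoj" -> "tvouayt" -> "vouayt" -> "VOUAYT"
  "bnapugn" -> "lxkzeqx" -> "xkzeqx" -> "XKZEQX"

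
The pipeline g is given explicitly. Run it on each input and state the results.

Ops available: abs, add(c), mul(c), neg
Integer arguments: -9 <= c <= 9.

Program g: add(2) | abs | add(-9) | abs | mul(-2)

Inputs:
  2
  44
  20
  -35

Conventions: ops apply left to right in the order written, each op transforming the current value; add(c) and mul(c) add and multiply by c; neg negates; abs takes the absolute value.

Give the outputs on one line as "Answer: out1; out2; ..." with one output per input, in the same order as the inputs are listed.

Execution, op by op:
  2 -> 4 -> 4 -> -5 -> 5 -> -10
  44 -> 46 -> 46 -> 37 -> 37 -> -74
  20 -> 22 -> 22 -> 13 -> 13 -> -26
  -35 -> -33 -> 33 -> 24 -> 24 -> -48

-10; -74; -26; -48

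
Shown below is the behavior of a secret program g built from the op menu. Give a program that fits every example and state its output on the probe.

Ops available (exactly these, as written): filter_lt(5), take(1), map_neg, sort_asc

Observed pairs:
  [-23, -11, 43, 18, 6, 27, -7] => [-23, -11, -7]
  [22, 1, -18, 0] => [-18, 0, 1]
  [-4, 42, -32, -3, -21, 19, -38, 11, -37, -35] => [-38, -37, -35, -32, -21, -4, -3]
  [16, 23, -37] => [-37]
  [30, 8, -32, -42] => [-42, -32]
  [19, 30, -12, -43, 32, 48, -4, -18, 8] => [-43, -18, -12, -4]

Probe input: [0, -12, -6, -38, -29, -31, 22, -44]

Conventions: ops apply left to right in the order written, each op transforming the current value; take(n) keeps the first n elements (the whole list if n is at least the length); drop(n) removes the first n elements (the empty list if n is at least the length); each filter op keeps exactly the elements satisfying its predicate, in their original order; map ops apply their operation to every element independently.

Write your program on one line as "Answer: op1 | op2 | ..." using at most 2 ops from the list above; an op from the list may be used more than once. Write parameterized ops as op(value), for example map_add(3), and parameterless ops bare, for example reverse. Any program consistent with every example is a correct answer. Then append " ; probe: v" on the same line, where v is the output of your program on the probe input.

filter_lt(5) | sort_asc ; probe: [-44, -38, -31, -29, -12, -6, 0]

Check, running the answer program on each example:
  [-23, -11, 43, 18, 6, 27, -7] -> [-23, -11, -7] -> [-23, -11, -7]
  [22, 1, -18, 0] -> [1, -18, 0] -> [-18, 0, 1]
  [-4, 42, -32, -3, -21, 19, -38, 11, -37, -35] -> [-4, -32, -3, -21, -38, -37, -35] -> [-38, -37, -35, -32, -21, -4, -3]
  [16, 23, -37] -> [-37] -> [-37]
  [30, 8, -32, -42] -> [-32, -42] -> [-42, -32]
  [19, 30, -12, -43, 32, 48, -4, -18, 8] -> [-12, -43, -4, -18] -> [-43, -18, -12, -4]
  probe: [0, -12, -6, -38, -29, -31, 22, -44] -> [0, -12, -6, -38, -29, -31, -44] -> [-44, -38, -31, -29, -12, -6, 0]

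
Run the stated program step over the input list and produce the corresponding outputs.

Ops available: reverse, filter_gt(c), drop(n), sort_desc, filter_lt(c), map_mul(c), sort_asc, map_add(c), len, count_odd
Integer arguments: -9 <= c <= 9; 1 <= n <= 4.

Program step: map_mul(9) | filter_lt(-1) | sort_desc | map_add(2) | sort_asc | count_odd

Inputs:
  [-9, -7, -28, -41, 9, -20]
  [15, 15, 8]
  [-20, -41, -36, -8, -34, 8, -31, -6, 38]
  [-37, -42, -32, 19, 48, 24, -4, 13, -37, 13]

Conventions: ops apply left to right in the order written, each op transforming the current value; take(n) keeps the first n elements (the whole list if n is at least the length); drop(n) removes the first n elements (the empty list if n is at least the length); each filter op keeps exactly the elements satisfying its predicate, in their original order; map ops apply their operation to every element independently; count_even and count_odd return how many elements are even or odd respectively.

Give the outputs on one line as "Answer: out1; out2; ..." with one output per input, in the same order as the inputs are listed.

Execution, op by op:
  [-9, -7, -28, -41, 9, -20] -> [-81, -63, -252, -369, 81, -180] -> [-81, -63, -252, -369, -180] -> [-63, -81, -180, -252, -369] -> [-61, -79, -178, -250, -367] -> [-367, -250, -178, -79, -61] -> 3
  [15, 15, 8] -> [135, 135, 72] -> [] -> [] -> [] -> [] -> 0
  [-20, -41, -36, -8, -34, 8, -31, -6, 38] -> [-180, -369, -324, -72, -306, 72, -279, -54, 342] -> [-180, -369, -324, -72, -306, -279, -54] -> [-54, -72, -180, -279, -306, -324, -369] -> [-52, -70, -178, -277, -304, -322, -367] -> [-367, -322, -304, -277, -178, -70, -52] -> 2
  [-37, -42, -32, 19, 48, 24, -4, 13, -37, 13] -> [-333, -378, -288, 171, 432, 216, -36, 117, -333, 117] -> [-333, -378, -288, -36, -333] -> [-36, -288, -333, -333, -378] -> [-34, -286, -331, -331, -376] -> [-376, -331, -331, -286, -34] -> 2

3; 0; 2; 2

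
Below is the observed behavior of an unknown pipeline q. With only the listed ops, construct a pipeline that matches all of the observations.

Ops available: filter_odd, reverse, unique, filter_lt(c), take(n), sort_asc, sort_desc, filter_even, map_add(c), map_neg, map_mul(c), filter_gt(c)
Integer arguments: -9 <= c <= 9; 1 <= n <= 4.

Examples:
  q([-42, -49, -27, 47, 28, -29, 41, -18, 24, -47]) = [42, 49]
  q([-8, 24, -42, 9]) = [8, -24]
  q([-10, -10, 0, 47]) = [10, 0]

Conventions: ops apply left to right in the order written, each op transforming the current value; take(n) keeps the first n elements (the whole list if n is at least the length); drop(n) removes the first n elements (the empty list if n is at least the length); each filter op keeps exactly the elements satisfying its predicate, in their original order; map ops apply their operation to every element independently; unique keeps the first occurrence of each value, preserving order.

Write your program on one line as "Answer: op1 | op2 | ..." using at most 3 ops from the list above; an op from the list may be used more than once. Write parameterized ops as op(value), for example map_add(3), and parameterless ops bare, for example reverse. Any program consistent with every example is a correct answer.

map_neg | unique | take(2)

Check, running the answer program on each example:
  [-42, -49, -27, 47, 28, -29, 41, -18, 24, -47] -> [42, 49, 27, -47, -28, 29, -41, 18, -24, 47] -> [42, 49, 27, -47, -28, 29, -41, 18, -24, 47] -> [42, 49]
  [-8, 24, -42, 9] -> [8, -24, 42, -9] -> [8, -24, 42, -9] -> [8, -24]
  [-10, -10, 0, 47] -> [10, 10, 0, -47] -> [10, 0, -47] -> [10, 0]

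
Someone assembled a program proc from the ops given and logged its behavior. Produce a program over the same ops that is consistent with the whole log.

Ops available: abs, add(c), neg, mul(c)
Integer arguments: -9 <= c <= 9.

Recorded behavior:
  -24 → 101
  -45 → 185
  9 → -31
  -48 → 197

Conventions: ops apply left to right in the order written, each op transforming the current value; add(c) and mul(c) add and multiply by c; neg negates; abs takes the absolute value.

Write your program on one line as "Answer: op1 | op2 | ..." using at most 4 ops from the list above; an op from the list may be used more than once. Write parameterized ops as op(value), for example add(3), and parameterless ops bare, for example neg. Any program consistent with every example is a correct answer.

mul(4) | add(-6) | add(1) | neg

Check, running the answer program on each example:
  -24 -> -96 -> -102 -> -101 -> 101
  -45 -> -180 -> -186 -> -185 -> 185
  9 -> 36 -> 30 -> 31 -> -31
  -48 -> -192 -> -198 -> -197 -> 197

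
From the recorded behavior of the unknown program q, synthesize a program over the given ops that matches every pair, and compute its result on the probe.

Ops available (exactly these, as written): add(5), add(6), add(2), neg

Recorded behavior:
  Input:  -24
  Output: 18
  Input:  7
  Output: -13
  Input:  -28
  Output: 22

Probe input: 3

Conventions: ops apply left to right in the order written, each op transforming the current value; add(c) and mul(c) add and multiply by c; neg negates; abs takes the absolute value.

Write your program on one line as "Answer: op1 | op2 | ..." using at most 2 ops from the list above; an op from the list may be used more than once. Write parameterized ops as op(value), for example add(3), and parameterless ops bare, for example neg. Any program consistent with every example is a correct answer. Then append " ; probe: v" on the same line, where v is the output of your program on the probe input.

add(6) | neg ; probe: -9

Check, running the answer program on each example:
  -24 -> -18 -> 18
  7 -> 13 -> -13
  -28 -> -22 -> 22
  probe: 3 -> 9 -> -9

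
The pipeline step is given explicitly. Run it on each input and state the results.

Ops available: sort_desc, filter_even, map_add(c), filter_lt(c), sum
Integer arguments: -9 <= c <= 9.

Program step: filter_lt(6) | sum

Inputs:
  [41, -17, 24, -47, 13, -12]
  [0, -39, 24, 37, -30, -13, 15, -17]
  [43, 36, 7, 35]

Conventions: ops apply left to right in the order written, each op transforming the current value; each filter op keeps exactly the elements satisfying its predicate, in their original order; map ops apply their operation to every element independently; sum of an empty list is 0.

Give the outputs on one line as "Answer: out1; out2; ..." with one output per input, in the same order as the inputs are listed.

Execution, op by op:
  [41, -17, 24, -47, 13, -12] -> [-17, -47, -12] -> -76
  [0, -39, 24, 37, -30, -13, 15, -17] -> [0, -39, -30, -13, -17] -> -99
  [43, 36, 7, 35] -> [] -> 0

-76; -99; 0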